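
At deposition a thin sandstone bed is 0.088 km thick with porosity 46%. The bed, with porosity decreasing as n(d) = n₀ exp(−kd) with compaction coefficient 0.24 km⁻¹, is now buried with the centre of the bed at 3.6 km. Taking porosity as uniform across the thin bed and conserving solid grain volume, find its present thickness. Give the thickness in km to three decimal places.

Porosity at 3.6 km: n = 0.46·exp(−0.24×3.6) = 0.1939
Solid-volume conservation: h(1−n) = h₀(1−n₀) ⇒ h = h₀·(1−n₀)/(1−n)
h = 0.088 × (1 − 0.46)/(1 − 0.1939) = 0.088 × 0.6699 = 0.0589 km

0.059 km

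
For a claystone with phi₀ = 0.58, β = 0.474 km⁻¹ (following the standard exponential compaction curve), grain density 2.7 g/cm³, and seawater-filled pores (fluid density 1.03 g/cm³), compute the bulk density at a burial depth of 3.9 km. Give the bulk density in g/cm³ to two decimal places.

2.55 g/cm³

Porosity at depth: phi = 0.58·exp(−0.474×3.9) = 0.58×0.1575 = 0.0913
Bulk density: ρ_b = (1−phi)ρ_g + phi·ρ_f = 0.9087×2.7 + 0.0913×1.03
       = 2.453 + 0.094 = 2.547 g/cm³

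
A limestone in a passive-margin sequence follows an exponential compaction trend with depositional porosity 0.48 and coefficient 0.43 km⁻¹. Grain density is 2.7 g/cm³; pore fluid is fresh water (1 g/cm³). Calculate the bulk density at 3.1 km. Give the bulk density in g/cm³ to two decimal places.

Porosity at depth: n = 0.48·exp(−0.43×3.1) = 0.48×0.2637 = 0.1266
Bulk density: ρ_b = (1−n)ρ_g + n·ρ_f = 0.8734×2.7 + 0.1266×1
       = 2.358 + 0.127 = 2.485 g/cm³

2.48 g/cm³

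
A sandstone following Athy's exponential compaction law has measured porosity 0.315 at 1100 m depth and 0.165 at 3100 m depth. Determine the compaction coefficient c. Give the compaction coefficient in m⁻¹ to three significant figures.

0.000323 m⁻¹

Working in km (1 km = 1000 m; c in km⁻¹ = c in m⁻¹ × 1000):
Athy: φ(Z) = φ₀ e^(−cZ) ⇒ φ₁/φ₂ = e^{c(Z₂−Z₁)} ⇒ c = ln(φ₁/φ₂)/(Z₂−Z₁)
c = ln(0.315/0.165) / (3.1 − 1.1) = ln(1.909) / 2 = 0.6466 / 2 = 0.3233 km⁻¹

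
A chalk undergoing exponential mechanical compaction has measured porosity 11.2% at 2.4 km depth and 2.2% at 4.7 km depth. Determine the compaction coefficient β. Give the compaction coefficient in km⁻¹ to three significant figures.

0.708 km⁻¹

Athy: φ(d) = φ₀ e^(−βd) ⇒ φ₁/φ₂ = e^{β(d₂−d₁)} ⇒ β = ln(φ₁/φ₂)/(d₂−d₁)
β = ln(0.112/0.022) / (4.7 − 2.4) = ln(5.091) / 2.3 = 1.6275 / 2.3 = 0.7076 km⁻¹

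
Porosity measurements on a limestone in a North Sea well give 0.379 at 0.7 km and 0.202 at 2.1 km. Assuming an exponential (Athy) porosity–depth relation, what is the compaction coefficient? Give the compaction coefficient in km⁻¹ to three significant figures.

0.449 km⁻¹

Athy: phi(Z) = phi₀ e^(−cZ) ⇒ phi₁/phi₂ = e^{c(Z₂−Z₁)} ⇒ c = ln(phi₁/phi₂)/(Z₂−Z₁)
c = ln(0.379/0.202) / (2.1 − 0.7) = ln(1.876) / 1.4 = 0.6293 / 1.4 = 0.4495 km⁻¹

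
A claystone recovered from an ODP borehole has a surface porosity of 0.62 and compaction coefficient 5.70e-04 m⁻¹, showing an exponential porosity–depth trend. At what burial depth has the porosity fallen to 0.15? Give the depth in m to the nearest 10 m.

Working in km (1 km = 1000 m; k in km⁻¹ = k in m⁻¹ × 1000):
Invert Athy's law: z = ln(φ₀/φ) / k
z = ln(0.62/0.15) / 0.57 = ln(4.133) / 0.57 = 1.4191 / 0.57 = 2.490 km

2490 m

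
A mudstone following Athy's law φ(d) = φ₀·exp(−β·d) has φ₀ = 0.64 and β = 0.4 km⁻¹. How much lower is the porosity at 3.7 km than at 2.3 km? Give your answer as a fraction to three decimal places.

φ(2.3) = 0.64·e^(−0.4×2.3) = 0.2551
φ(3.7) = 0.64·e^(−0.4×3.7) = 0.1457
Δφ = 0.2551 − 0.1457 = 0.1094

0.109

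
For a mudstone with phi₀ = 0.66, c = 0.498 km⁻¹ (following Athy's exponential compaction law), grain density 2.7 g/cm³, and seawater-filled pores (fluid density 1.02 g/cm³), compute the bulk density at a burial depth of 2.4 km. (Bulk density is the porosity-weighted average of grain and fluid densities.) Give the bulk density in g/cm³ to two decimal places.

Porosity at depth: phi = 0.66·exp(−0.498×2.4) = 0.66×0.3026 = 0.1997
Bulk density: ρ_b = (1−phi)ρ_g + phi·ρ_f = 0.8003×2.7 + 0.1997×1.02
       = 2.161 + 0.204 = 2.364 g/cm³

2.36 g/cm³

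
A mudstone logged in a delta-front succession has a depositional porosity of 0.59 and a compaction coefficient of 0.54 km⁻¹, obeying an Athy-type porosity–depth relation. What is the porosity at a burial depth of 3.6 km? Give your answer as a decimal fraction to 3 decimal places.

φ = φ₀·exp(−c·z) = 0.59 × exp(−0.54 × 3.6) = 0.59 × exp(−1.944)
  = 0.59 × 0.1431 = 0.0844

0.084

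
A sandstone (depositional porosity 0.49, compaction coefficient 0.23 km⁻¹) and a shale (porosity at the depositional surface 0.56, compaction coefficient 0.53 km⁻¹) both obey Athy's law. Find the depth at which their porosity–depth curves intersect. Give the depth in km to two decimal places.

0.45 km

Set φ₀ₐ e^(−cₐZ) = φ₀ᵦ e^(−cᵦZ) ⇒ ln(φ₀ₐ/φ₀ᵦ) = (cₐ − cᵦ)·Z
Z = ln(0.49/0.56) / (0.23 − 0.53) = -0.1335 / -0.3 = 0.445 km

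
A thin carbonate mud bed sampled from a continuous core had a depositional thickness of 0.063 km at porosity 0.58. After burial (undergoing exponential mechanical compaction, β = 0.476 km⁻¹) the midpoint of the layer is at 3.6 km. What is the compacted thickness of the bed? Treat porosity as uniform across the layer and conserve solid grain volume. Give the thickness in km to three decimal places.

Porosity at 3.6 km: φ = 0.58·exp(−0.476×3.6) = 0.1045
Solid-volume conservation: h(1−φ) = h₀(1−φ₀) ⇒ h = h₀·(1−φ₀)/(1−φ)
h = 0.063 × (1 − 0.58)/(1 − 0.1045) = 0.063 × 0.4690 = 0.0295 km

0.030 km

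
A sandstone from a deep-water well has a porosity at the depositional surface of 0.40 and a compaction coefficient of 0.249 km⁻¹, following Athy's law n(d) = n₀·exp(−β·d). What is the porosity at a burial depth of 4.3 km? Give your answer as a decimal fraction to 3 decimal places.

0.137

n = n₀·exp(−β·d) = 0.4 × exp(−0.249 × 4.3) = 0.4 × exp(−1.071)
  = 0.4 × 0.3428 = 0.1371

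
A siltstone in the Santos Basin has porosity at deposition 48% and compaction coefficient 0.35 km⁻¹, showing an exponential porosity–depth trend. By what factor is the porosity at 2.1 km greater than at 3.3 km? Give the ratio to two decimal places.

phi(Z₁)/phi(Z₂) = e^(−β·Z₁)/e^(−β·Z₂) = e^{β(Z₂−Z₁)}
= exp(0.35 × 1.2) = exp(0.42) = 1.5220

1.52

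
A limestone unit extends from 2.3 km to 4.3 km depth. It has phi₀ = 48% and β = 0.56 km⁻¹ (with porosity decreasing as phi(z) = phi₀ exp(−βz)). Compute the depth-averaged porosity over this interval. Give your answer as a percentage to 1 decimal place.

8.0%

⟨phi⟩ = (1/(z₂−z₁)) ∫ phi₀ e^(−βz) dz = phi₀·(e^(−β·z₁) − e^(−β·z₂)) / (β·(z₂−z₁))
e^(−0.56×2.3) = 0.2758; e^(−0.56×4.3) = 0.0900
⟨phi⟩ = 0.48 × (0.2758 − 0.0900) / (0.56 × 2) = 0.48 × 0.1659 = 0.0796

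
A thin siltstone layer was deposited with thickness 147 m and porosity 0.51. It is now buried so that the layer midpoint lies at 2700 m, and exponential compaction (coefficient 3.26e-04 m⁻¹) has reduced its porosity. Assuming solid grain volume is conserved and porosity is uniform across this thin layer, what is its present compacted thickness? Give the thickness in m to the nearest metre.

91 m

Working in km (1 km = 1000 m; β in km⁻¹ = β in m⁻¹ × 1000):
Porosity at 2.7 km: φ = 0.51·exp(−0.326×2.7) = 0.2115
Solid-volume conservation: h(1−φ) = h₀(1−φ₀) ⇒ h = h₀·(1−φ₀)/(1−φ)
h = 0.147 × (1 − 0.51)/(1 − 0.2115) = 0.147 × 0.6214 = 0.0914 km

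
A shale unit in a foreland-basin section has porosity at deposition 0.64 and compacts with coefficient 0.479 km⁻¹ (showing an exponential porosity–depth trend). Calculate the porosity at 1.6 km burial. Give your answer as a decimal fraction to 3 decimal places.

n = n₀·exp(−c·z) = 0.64 × exp(−0.479 × 1.6) = 0.64 × exp(−0.7664)
  = 0.64 × 0.4647 = 0.2974

0.297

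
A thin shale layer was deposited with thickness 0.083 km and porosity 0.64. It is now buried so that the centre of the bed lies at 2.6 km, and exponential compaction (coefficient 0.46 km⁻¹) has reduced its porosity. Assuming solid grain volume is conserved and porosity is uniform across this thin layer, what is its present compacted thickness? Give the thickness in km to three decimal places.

0.037 km

Porosity at 2.6 km: n = 0.64·exp(−0.46×2.6) = 0.1935
Solid-volume conservation: h(1−n) = h₀(1−n₀) ⇒ h = h₀·(1−n₀)/(1−n)
h = 0.083 × (1 − 0.64)/(1 − 0.1935) = 0.083 × 0.4464 = 0.0371 km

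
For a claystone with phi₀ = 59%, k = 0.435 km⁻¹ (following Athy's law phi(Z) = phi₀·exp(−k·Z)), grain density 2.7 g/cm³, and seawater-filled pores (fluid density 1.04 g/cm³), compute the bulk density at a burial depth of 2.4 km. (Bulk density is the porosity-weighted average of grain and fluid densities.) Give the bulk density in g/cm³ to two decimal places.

Porosity at depth: phi = 0.59·exp(−0.435×2.4) = 0.59×0.3520 = 0.2077
Bulk density: ρ_b = (1−phi)ρ_g + phi·ρ_f = 0.7923×2.7 + 0.2077×1.04
       = 2.139 + 0.216 = 2.355 g/cm³

2.36 g/cm³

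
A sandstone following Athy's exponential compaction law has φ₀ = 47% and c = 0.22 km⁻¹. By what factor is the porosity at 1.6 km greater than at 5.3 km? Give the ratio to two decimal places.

2.26

φ(d₁)/φ(d₂) = e^(−c·d₁)/e^(−c·d₂) = e^{c(d₂−d₁)}
= exp(0.22 × 3.7) = exp(0.814) = 2.2569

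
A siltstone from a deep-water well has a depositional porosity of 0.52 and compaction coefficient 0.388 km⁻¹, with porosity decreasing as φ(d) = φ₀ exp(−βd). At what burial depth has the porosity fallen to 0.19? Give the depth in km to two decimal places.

2.59 km

Invert Athy's law: d = ln(φ₀/φ) / β
d = ln(0.52/0.19) / 0.388 = ln(2.737) / 0.388 = 1.0068 / 0.388 = 2.595 km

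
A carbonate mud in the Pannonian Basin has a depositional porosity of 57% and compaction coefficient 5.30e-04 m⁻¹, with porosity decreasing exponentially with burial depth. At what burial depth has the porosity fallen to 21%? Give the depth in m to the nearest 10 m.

Working in km (1 km = 1000 m; β in km⁻¹ = β in m⁻¹ × 1000):
Invert Athy's law: Z = ln(phi₀/phi) / β
Z = ln(0.57/0.21) / 0.53 = ln(2.714) / 0.53 = 0.9985 / 0.53 = 1.884 km

1880 m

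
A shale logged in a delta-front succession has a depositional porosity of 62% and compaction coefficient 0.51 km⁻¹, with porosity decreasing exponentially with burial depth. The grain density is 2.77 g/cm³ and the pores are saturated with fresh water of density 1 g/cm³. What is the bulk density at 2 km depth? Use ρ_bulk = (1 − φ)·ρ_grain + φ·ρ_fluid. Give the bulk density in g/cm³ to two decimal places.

Porosity at depth: n = 0.62·exp(−0.51×2) = 0.62×0.3606 = 0.2236
Bulk density: ρ_b = (1−n)ρ_g + n·ρ_f = 0.7764×2.77 + 0.2236×1
       = 2.151 + 0.224 = 2.374 g/cm³

2.37 g/cm³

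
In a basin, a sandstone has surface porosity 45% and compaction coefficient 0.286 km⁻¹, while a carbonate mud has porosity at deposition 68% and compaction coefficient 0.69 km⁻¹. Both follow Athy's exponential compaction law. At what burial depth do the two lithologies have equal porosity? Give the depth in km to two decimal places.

1.02 km

Set φ₀ₐ e^(−kₐz) = φ₀ᵦ e^(−kᵦz) ⇒ ln(φ₀ₐ/φ₀ᵦ) = (kₐ − kᵦ)·z
z = ln(0.45/0.68) / (0.286 − 0.69) = -0.4128 / -0.404 = 1.022 km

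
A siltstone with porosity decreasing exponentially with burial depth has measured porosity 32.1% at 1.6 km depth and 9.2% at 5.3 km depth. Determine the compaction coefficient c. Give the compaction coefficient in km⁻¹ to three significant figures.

Athy: φ(d) = φ₀ e^(−cd) ⇒ φ₁/φ₂ = e^{c(d₂−d₁)} ⇒ c = ln(φ₁/φ₂)/(d₂−d₁)
c = ln(0.321/0.092) / (5.3 − 1.6) = ln(3.489) / 3.7 = 1.2497 / 3.7 = 0.3377 km⁻¹

0.338 km⁻¹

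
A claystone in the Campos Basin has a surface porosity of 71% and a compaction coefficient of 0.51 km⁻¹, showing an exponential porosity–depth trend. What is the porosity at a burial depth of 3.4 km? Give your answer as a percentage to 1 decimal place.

n = n₀·exp(−k·d) = 0.71 × exp(−0.51 × 3.4) = 0.71 × exp(−1.734)
  = 0.71 × 0.1766 = 0.1254

12.5%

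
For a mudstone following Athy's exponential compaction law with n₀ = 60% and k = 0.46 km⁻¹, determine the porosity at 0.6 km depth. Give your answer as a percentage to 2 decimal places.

45.53%

n = n₀·exp(−k·d) = 0.6 × exp(−0.46 × 0.6) = 0.6 × exp(−0.276)
  = 0.6 × 0.7588 = 0.4553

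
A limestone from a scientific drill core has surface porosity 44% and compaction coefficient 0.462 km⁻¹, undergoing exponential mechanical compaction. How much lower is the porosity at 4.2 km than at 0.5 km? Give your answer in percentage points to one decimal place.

28.6 percentage points

phi(0.5) = 0.44·e^(−0.462×0.5) = 0.3492
phi(4.2) = 0.44·e^(−0.462×4.2) = 0.0632
Δphi = 0.3492 − 0.0632 = 0.2860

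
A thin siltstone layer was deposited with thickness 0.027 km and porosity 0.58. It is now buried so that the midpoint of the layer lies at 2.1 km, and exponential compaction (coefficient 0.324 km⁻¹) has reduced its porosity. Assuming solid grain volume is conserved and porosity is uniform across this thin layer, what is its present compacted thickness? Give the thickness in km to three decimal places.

0.016 km

Porosity at 2.1 km: n = 0.58·exp(−0.324×2.1) = 0.2937
Solid-volume conservation: h(1−n) = h₀(1−n₀) ⇒ h = h₀·(1−n₀)/(1−n)
h = 0.027 × (1 − 0.58)/(1 − 0.2937) = 0.027 × 0.5947 = 0.0161 km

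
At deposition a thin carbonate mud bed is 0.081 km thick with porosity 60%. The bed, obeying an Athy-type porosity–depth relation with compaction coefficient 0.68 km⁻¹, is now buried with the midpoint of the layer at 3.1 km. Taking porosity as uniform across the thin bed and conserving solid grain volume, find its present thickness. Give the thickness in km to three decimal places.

Porosity at 3.1 km: n = 0.6·exp(−0.68×3.1) = 0.0729
Solid-volume conservation: h(1−n) = h₀(1−n₀) ⇒ h = h₀·(1−n₀)/(1−n)
h = 0.081 × (1 − 0.6)/(1 − 0.0729) = 0.081 × 0.4314 = 0.0349 km

0.035 km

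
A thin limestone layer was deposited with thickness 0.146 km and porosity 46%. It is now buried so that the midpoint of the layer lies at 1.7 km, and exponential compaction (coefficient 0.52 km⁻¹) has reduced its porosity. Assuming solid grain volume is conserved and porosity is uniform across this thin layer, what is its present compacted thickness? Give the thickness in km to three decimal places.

0.097 km

Porosity at 1.7 km: φ = 0.46·exp(−0.52×1.7) = 0.1900
Solid-volume conservation: h(1−φ) = h₀(1−φ₀) ⇒ h = h₀·(1−φ₀)/(1−φ)
h = 0.146 × (1 − 0.46)/(1 − 0.1900) = 0.146 × 0.6667 = 0.0973 km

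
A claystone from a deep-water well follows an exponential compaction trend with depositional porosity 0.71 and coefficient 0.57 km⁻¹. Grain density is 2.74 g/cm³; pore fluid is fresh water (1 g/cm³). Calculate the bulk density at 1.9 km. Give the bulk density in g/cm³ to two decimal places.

2.32 g/cm³

Porosity at depth: φ = 0.71·exp(−0.57×1.9) = 0.71×0.3386 = 0.2404
Bulk density: ρ_b = (1−φ)ρ_g + φ·ρ_f = 0.7596×2.74 + 0.2404×1
       = 2.081 + 0.240 = 2.322 g/cm³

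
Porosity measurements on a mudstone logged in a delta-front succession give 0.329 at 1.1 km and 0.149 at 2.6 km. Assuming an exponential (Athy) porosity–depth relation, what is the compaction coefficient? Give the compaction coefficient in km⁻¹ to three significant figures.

Athy: n(Z) = n₀ e^(−cZ) ⇒ n₁/n₂ = e^{c(Z₂−Z₁)} ⇒ c = ln(n₁/n₂)/(Z₂−Z₁)
c = ln(0.329/0.149) / (2.6 − 1.1) = ln(2.208) / 1.5 = 0.7921 / 1.5 = 0.5281 km⁻¹

0.528 km⁻¹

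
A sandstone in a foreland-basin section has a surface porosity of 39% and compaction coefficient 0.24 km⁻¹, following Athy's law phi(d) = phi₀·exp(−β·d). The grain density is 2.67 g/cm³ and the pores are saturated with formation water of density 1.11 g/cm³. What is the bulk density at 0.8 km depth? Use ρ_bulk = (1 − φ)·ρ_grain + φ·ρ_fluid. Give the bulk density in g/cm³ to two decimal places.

Porosity at depth: phi = 0.39·exp(−0.24×0.8) = 0.39×0.8253 = 0.3219
Bulk density: ρ_b = (1−phi)ρ_g + phi·ρ_f = 0.6781×2.67 + 0.3219×1.11
       = 1.811 + 0.357 = 2.168 g/cm³

2.17 g/cm³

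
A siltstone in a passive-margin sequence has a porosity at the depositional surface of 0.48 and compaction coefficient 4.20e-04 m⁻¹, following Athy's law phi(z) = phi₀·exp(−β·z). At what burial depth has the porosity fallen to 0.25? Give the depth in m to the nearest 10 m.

Working in km (1 km = 1000 m; β in km⁻¹ = β in m⁻¹ × 1000):
Invert Athy's law: z = ln(phi₀/phi) / β
z = ln(0.48/0.25) / 0.42 = ln(1.92) / 0.42 = 0.6523 / 0.42 = 1.553 km

1550 m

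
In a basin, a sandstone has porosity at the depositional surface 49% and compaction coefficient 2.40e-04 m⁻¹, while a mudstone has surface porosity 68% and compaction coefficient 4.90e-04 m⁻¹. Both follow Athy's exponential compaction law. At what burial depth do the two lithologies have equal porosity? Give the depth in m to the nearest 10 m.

Working in km (1 km = 1000 m; β in km⁻¹ = β in m⁻¹ × 1000):
Set phi₀ₐ e^(−βₐZ) = phi₀ᵦ e^(−βᵦZ) ⇒ ln(phi₀ₐ/phi₀ᵦ) = (βₐ − βᵦ)·Z
Z = ln(0.49/0.68) / (0.24 − 0.49) = -0.3277 / -0.25 = 1.311 km

1310 m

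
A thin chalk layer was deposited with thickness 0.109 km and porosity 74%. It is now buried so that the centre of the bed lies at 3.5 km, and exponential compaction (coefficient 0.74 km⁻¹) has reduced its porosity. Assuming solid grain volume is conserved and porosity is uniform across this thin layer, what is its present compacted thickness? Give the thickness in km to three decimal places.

Porosity at 3.5 km: phi = 0.74·exp(−0.74×3.5) = 0.0555
Solid-volume conservation: h(1−phi) = h₀(1−phi₀) ⇒ h = h₀·(1−phi₀)/(1−phi)
h = 0.109 × (1 − 0.74)/(1 − 0.0555) = 0.109 × 0.2753 = 0.0300 km

0.030 km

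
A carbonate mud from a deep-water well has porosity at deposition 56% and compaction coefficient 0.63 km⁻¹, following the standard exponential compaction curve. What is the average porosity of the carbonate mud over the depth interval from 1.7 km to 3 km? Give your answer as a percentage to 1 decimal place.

13.1%

⟨φ⟩ = (1/(Z₂−Z₁)) ∫ φ₀ e^(−cZ) dZ = φ₀·(e^(−c·Z₁) − e^(−c·Z₂)) / (c·(Z₂−Z₁))
e^(−0.63×1.7) = 0.3427; e^(−0.63×3) = 0.1511
⟨φ⟩ = 0.56 × (0.3427 − 0.1511) / (0.63 × 1.3) = 0.56 × 0.2339 = 0.1310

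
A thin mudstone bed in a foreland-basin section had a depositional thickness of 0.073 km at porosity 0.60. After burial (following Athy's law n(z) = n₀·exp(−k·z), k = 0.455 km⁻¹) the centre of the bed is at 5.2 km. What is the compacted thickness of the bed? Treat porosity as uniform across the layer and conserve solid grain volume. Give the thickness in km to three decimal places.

Porosity at 5.2 km: n = 0.6·exp(−0.455×5.2) = 0.0563
Solid-volume conservation: h(1−n) = h₀(1−n₀) ⇒ h = h₀·(1−n₀)/(1−n)
h = 0.073 × (1 − 0.6)/(1 − 0.0563) = 0.073 × 0.4239 = 0.0309 km

0.031 km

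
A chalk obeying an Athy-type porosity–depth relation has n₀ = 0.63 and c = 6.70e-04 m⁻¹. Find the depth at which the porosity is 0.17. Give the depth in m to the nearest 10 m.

Working in km (1 km = 1000 m; c in km⁻¹ = c in m⁻¹ × 1000):
Invert Athy's law: d = ln(n₀/n) / c
d = ln(0.63/0.17) / 0.67 = ln(3.706) / 0.67 = 1.3099 / 0.67 = 1.955 km

1960 m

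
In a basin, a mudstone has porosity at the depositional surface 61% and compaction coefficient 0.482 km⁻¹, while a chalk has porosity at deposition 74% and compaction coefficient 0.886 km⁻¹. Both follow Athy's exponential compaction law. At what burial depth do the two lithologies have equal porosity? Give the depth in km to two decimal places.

Set phi₀ₐ e^(−kₐd) = phi₀ᵦ e^(−kᵦd) ⇒ ln(phi₀ₐ/phi₀ᵦ) = (kₐ − kᵦ)·d
d = ln(0.61/0.74) / (0.482 − 0.886) = -0.1932 / -0.404 = 0.478 km

0.48 km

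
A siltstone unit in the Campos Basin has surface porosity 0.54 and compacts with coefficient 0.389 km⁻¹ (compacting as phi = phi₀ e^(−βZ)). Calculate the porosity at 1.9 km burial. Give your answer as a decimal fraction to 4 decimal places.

0.2579

phi = phi₀·exp(−β·Z) = 0.54 × exp(−0.389 × 1.9) = 0.54 × exp(−0.7391)
  = 0.54 × 0.4775 = 0.2579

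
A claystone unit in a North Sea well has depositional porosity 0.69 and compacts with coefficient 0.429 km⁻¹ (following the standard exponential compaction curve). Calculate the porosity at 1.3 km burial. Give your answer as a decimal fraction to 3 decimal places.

phi = phi₀·exp(−β·d) = 0.69 × exp(−0.429 × 1.3) = 0.69 × exp(−0.5577)
  = 0.69 × 0.5725 = 0.3950

0.395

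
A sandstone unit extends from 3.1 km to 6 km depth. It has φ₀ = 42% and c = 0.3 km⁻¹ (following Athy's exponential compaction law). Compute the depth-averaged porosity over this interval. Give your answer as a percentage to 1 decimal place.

⟨φ⟩ = (1/(d₂−d₁)) ∫ φ₀ e^(−cd) dd = φ₀·(e^(−c·d₁) − e^(−c·d₂)) / (c·(d₂−d₁))
e^(−0.3×3.1) = 0.3946; e^(−0.3×6) = 0.1653
⟨φ⟩ = 0.42 × (0.3946 − 0.1653) / (0.3 × 2.9) = 0.42 × 0.2635 = 0.1107

11.1%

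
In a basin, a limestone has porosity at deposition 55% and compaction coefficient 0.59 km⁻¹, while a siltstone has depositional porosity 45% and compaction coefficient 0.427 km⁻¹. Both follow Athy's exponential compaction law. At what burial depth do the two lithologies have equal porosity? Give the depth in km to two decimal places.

1.23 km

Set phi₀ₐ e^(−kₐZ) = phi₀ᵦ e^(−kᵦZ) ⇒ ln(phi₀ₐ/phi₀ᵦ) = (kₐ − kᵦ)·Z
Z = ln(0.55/0.45) / (0.59 − 0.427) = 0.2007 / 0.163 = 1.231 km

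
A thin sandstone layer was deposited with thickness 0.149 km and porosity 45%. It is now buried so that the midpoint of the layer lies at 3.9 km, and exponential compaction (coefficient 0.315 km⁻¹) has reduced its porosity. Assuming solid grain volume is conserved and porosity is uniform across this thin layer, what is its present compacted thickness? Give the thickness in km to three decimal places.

Porosity at 3.9 km: phi = 0.45·exp(−0.315×3.9) = 0.1317
Solid-volume conservation: h(1−phi) = h₀(1−phi₀) ⇒ h = h₀·(1−phi₀)/(1−phi)
h = 0.149 × (1 − 0.45)/(1 − 0.1317) = 0.149 × 0.6334 = 0.0944 km

0.094 km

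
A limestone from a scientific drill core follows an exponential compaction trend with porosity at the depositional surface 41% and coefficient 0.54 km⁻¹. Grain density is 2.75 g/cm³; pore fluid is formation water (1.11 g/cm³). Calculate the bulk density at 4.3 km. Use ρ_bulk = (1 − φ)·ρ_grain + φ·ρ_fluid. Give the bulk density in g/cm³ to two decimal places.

2.68 g/cm³

Porosity at depth: phi = 0.41·exp(−0.54×4.3) = 0.41×0.0981 = 0.0402
Bulk density: ρ_b = (1−phi)ρ_g + phi·ρ_f = 0.9598×2.75 + 0.0402×1.11
       = 2.639 + 0.045 = 2.684 g/cm³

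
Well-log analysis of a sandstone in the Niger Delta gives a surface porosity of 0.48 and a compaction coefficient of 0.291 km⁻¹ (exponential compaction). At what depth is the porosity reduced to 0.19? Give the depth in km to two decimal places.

Invert Athy's law: d = ln(n₀/n) / c
d = ln(0.48/0.19) / 0.291 = ln(2.526) / 0.291 = 0.9268 / 0.291 = 3.185 km

3.18 km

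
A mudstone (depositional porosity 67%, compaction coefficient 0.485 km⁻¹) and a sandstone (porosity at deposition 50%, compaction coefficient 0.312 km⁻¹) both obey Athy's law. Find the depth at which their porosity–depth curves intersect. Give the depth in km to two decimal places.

Set φ₀ₐ e^(−cₐz) = φ₀ᵦ e^(−cᵦz) ⇒ ln(φ₀ₐ/φ₀ᵦ) = (cₐ − cᵦ)·z
z = ln(0.67/0.5) / (0.485 − 0.312) = 0.2927 / 0.173 = 1.692 km

1.69 km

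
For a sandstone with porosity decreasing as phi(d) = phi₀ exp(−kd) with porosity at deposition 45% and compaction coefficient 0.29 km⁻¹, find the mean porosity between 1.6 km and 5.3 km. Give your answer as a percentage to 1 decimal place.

⟨phi⟩ = (1/(d₂−d₁)) ∫ phi₀ e^(−kd) dd = phi₀·(e^(−k·d₁) − e^(−k·d₂)) / (k·(d₂−d₁))
e^(−0.29×1.6) = 0.6288; e^(−0.29×5.3) = 0.2150
⟨phi⟩ = 0.45 × (0.6288 − 0.2150) / (0.29 × 3.7) = 0.45 × 0.3856 = 0.1735

17.4%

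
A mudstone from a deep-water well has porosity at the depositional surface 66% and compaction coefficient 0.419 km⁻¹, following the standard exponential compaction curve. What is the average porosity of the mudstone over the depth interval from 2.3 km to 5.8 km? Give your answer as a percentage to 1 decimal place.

13.2%

⟨φ⟩ = (1/(d₂−d₁)) ∫ φ₀ e^(−βd) dd = φ₀·(e^(−β·d₁) − e^(−β·d₂)) / (β·(d₂−d₁))
e^(−0.419×2.3) = 0.3815; e^(−0.419×5.8) = 0.0880
⟨φ⟩ = 0.66 × (0.3815 − 0.0880) / (0.419 × 3.5) = 0.66 × 0.2001 = 0.1321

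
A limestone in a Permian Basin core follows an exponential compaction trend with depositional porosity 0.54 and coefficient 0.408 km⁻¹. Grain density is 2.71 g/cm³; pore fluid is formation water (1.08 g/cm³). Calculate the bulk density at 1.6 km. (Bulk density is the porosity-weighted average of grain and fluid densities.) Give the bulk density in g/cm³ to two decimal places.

Porosity at depth: n = 0.54·exp(−0.408×1.6) = 0.54×0.5206 = 0.2811
Bulk density: ρ_b = (1−n)ρ_g + n·ρ_f = 0.7189×2.71 + 0.2811×1.08
       = 1.948 + 0.304 = 2.252 g/cm³

2.25 g/cm³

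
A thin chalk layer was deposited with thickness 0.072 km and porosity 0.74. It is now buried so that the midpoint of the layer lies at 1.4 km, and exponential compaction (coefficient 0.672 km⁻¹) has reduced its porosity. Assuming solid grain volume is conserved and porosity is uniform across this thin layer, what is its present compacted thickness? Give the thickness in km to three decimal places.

0.026 km

Porosity at 1.4 km: φ = 0.74·exp(−0.672×1.4) = 0.2888
Solid-volume conservation: h(1−φ) = h₀(1−φ₀) ⇒ h = h₀·(1−φ₀)/(1−φ)
h = 0.072 × (1 − 0.74)/(1 − 0.2888) = 0.072 × 0.3656 = 0.0263 km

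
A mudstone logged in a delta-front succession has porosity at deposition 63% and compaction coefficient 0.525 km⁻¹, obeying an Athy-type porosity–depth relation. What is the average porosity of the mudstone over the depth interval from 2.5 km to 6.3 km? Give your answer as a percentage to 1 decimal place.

⟨phi⟩ = (1/(Z₂−Z₁)) ∫ phi₀ e^(−kZ) dZ = phi₀·(e^(−k·Z₁) − e^(−k·Z₂)) / (k·(Z₂−Z₁))
e^(−0.525×2.5) = 0.2691; e^(−0.525×6.3) = 0.0366
⟨phi⟩ = 0.63 × (0.2691 − 0.0366) / (0.525 × 3.8) = 0.63 × 0.1166 = 0.0734

7.3%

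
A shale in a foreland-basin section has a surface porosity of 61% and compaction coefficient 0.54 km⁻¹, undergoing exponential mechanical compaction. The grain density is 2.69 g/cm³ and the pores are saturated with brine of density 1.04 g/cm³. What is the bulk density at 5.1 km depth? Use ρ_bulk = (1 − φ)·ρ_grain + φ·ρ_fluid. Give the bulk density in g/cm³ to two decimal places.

2.63 g/cm³

Porosity at depth: phi = 0.61·exp(−0.54×5.1) = 0.61×0.0637 = 0.0388
Bulk density: ρ_b = (1−phi)ρ_g + phi·ρ_f = 0.9612×2.69 + 0.0388×1.04
       = 2.586 + 0.040 = 2.626 g/cm³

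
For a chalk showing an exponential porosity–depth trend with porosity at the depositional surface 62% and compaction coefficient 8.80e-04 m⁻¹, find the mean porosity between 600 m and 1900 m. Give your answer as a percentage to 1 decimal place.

Working in km (1 km = 1000 m; c in km⁻¹ = c in m⁻¹ × 1000):
⟨φ⟩ = (1/(d₂−d₁)) ∫ φ₀ e^(−cd) dd = φ₀·(e^(−c·d₁) − e^(−c·d₂)) / (c·(d₂−d₁))
e^(−0.88×0.6) = 0.5898; e^(−0.88×1.9) = 0.1879
⟨φ⟩ = 0.62 × (0.5898 − 0.1879) / (0.88 × 1.3) = 0.62 × 0.3513 = 0.2178

21.8%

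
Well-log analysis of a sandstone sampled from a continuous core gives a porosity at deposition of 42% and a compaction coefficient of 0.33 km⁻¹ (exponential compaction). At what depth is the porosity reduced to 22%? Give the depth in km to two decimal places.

1.96 km

Invert Athy's law: d = ln(φ₀/φ) / k
d = ln(0.42/0.22) / 0.33 = ln(1.909) / 0.33 = 0.6466 / 0.33 = 1.959 km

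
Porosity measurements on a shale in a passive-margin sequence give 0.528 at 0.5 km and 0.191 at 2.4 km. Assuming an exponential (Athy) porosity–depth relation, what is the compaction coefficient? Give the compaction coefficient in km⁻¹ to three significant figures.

0.535 km⁻¹

Athy: phi(Z) = phi₀ e^(−cZ) ⇒ phi₁/phi₂ = e^{c(Z₂−Z₁)} ⇒ c = ln(phi₁/phi₂)/(Z₂−Z₁)
c = ln(0.528/0.191) / (2.4 − 0.5) = ln(2.764) / 1.9 = 1.0168 / 1.9 = 0.5352 km⁻¹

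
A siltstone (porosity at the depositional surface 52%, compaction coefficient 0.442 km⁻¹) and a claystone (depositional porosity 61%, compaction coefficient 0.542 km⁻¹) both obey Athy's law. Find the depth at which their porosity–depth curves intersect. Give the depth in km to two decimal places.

Set φ₀ₐ e^(−kₐz) = φ₀ᵦ e^(−kᵦz) ⇒ ln(φ₀ₐ/φ₀ᵦ) = (kₐ − kᵦ)·z
z = ln(0.52/0.61) / (0.442 − 0.542) = -0.1596 / -0.1 = 1.596 km

1.60 km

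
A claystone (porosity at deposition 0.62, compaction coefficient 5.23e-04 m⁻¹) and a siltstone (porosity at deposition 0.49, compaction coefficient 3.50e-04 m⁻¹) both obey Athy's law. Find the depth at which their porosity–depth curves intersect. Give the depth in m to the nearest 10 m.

Working in km (1 km = 1000 m; c in km⁻¹ = c in m⁻¹ × 1000):
Set phi₀ₐ e^(−cₐZ) = phi₀ᵦ e^(−cᵦZ) ⇒ ln(phi₀ₐ/phi₀ᵦ) = (cₐ − cᵦ)·Z
Z = ln(0.62/0.49) / (0.523 − 0.35) = 0.2353 / 0.173 = 1.360 km

1360 m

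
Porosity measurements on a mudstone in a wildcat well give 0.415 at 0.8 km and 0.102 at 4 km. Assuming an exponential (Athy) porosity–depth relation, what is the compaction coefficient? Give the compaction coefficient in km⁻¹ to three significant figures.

0.439 km⁻¹

Athy: φ(z) = φ₀ e^(−kz) ⇒ φ₁/φ₂ = e^{k(z₂−z₁)} ⇒ k = ln(φ₁/φ₂)/(z₂−z₁)
k = ln(0.415/0.102) / (4 − 0.8) = ln(4.069) / 3.2 = 1.4033 / 3.2 = 0.4385 km⁻¹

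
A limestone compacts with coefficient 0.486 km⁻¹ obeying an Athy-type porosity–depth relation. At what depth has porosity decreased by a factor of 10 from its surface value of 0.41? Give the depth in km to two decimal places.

4.74 km

n/n₀ = 1/10 ⇒ exp(−k·d) = 1/10 ⇒ d = ln(10) / k
d = 2.3026 / 0.486 = 4.738 km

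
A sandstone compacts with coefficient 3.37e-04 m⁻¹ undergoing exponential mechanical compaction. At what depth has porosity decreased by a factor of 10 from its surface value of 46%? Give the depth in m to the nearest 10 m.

Working in km (1 km = 1000 m; k in km⁻¹ = k in m⁻¹ × 1000):
phi/phi₀ = 1/10 ⇒ exp(−k·d) = 1/10 ⇒ d = ln(10) / k
d = 2.3026 / 0.337 = 6.833 km

6830 m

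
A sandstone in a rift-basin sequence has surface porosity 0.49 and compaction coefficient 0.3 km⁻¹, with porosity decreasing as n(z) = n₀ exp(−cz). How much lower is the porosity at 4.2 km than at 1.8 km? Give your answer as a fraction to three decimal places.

n(1.8) = 0.49·e^(−0.3×1.8) = 0.2855
n(4.2) = 0.49·e^(−0.3×4.2) = 0.1390
Δn = 0.2855 − 0.1390 = 0.1466

0.147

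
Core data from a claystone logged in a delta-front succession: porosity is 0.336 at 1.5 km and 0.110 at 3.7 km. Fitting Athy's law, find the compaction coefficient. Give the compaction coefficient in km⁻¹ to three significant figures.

Athy: n(z) = n₀ e^(−βz) ⇒ n₁/n₂ = e^{β(z₂−z₁)} ⇒ β = ln(n₁/n₂)/(z₂−z₁)
β = ln(0.336/0.11) / (3.7 − 1.5) = ln(3.055) / 2.2 = 1.1166 / 2.2 = 0.5076 km⁻¹

0.508 km⁻¹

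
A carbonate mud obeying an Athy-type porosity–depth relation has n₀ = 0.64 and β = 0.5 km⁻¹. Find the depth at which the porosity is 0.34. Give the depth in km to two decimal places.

1.27 km

Invert Athy's law: Z = ln(n₀/n) / β
Z = ln(0.64/0.34) / 0.5 = ln(1.882) / 0.5 = 0.6325 / 0.5 = 1.265 km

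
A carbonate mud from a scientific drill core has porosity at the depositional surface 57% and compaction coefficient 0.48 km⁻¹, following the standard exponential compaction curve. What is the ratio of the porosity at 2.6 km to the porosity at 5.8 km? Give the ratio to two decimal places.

4.65

φ(Z₁)/φ(Z₂) = e^(−β·Z₁)/e^(−β·Z₂) = e^{β(Z₂−Z₁)}
= exp(0.48 × 3.2) = exp(1.536) = 4.6460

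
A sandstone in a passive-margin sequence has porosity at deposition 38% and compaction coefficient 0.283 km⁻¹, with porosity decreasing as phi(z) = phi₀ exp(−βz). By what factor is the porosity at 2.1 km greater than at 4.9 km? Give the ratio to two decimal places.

2.21

phi(z₁)/phi(z₂) = e^(−β·z₁)/e^(−β·z₂) = e^{β(z₂−z₁)}
= exp(0.283 × 2.8) = exp(0.7924) = 2.2087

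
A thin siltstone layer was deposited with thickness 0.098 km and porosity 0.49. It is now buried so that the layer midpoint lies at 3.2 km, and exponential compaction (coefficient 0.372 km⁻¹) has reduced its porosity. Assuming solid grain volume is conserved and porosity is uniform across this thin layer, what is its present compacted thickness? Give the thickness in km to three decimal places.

0.059 km

Porosity at 3.2 km: n = 0.49·exp(−0.372×3.2) = 0.1490
Solid-volume conservation: h(1−n) = h₀(1−n₀) ⇒ h = h₀·(1−n₀)/(1−n)
h = 0.098 × (1 − 0.49)/(1 − 0.1490) = 0.098 × 0.5993 = 0.0587 km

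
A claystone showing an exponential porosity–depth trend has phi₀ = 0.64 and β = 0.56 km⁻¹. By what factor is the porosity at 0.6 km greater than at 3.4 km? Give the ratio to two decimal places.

phi(Z₁)/phi(Z₂) = e^(−β·Z₁)/e^(−β·Z₂) = e^{β(Z₂−Z₁)}
= exp(0.56 × 2.8) = exp(1.568) = 4.7970

4.80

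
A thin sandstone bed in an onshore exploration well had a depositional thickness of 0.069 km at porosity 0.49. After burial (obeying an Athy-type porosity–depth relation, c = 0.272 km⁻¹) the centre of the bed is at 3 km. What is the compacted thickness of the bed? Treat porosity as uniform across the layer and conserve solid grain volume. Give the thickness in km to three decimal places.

0.045 km

Porosity at 3 km: φ = 0.49·exp(−0.272×3) = 0.2167
Solid-volume conservation: h(1−φ) = h₀(1−φ₀) ⇒ h = h₀·(1−φ₀)/(1−φ)
h = 0.069 × (1 − 0.49)/(1 − 0.2167) = 0.069 × 0.6511 = 0.0449 km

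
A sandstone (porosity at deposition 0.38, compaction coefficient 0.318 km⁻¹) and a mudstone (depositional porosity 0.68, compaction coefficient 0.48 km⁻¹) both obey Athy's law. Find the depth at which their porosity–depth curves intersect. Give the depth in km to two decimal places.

Set φ₀ₐ e^(−cₐz) = φ₀ᵦ e^(−cᵦz) ⇒ ln(φ₀ₐ/φ₀ᵦ) = (cₐ − cᵦ)·z
z = ln(0.38/0.68) / (0.318 − 0.48) = -0.5819 / -0.162 = 3.592 km

3.59 km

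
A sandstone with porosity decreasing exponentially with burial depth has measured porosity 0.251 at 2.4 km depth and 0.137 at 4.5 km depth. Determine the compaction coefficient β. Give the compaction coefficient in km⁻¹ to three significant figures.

Athy: φ(Z) = φ₀ e^(−βZ) ⇒ φ₁/φ₂ = e^{β(Z₂−Z₁)} ⇒ β = ln(φ₁/φ₂)/(Z₂−Z₁)
β = ln(0.251/0.137) / (4.5 − 2.4) = ln(1.832) / 2.1 = 0.6055 / 2.1 = 0.2883 km⁻¹

0.288 km⁻¹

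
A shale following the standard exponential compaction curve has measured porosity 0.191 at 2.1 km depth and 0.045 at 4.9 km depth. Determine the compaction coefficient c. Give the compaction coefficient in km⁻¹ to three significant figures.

0.516 km⁻¹

Athy: φ(Z) = φ₀ e^(−cZ) ⇒ φ₁/φ₂ = e^{c(Z₂−Z₁)} ⇒ c = ln(φ₁/φ₂)/(Z₂−Z₁)
c = ln(0.191/0.045) / (4.9 − 2.1) = ln(4.244) / 2.8 = 1.4456 / 2.8 = 0.5163 km⁻¹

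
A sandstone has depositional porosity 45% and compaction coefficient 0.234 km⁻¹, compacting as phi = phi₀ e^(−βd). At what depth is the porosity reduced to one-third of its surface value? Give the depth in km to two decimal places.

4.69 km

phi/phi₀ = 1/3 ⇒ exp(−β·d) = 1/3 ⇒ d = ln(3) / β
d = 1.0986 / 0.234 = 4.695 km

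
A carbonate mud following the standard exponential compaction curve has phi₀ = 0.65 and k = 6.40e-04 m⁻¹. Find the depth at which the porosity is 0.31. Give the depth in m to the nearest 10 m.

Working in km (1 km = 1000 m; k in km⁻¹ = k in m⁻¹ × 1000):
Invert Athy's law: Z = ln(phi₀/phi) / k
Z = ln(0.65/0.31) / 0.64 = ln(2.097) / 0.64 = 0.7404 / 0.64 = 1.157 km

1160 m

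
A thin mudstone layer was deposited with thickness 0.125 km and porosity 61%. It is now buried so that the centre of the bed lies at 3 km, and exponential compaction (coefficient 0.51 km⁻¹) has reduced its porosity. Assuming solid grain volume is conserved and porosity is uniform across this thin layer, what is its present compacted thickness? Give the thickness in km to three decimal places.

Porosity at 3 km: φ = 0.61·exp(−0.51×3) = 0.1321
Solid-volume conservation: h(1−φ) = h₀(1−φ₀) ⇒ h = h₀·(1−φ₀)/(1−φ)
h = 0.125 × (1 − 0.61)/(1 − 0.1321) = 0.125 × 0.4494 = 0.0562 km

0.056 km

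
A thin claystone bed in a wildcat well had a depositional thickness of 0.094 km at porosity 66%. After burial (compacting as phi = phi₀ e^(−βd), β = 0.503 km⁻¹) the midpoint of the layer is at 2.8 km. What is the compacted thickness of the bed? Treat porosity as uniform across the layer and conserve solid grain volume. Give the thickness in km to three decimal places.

Porosity at 2.8 km: phi = 0.66·exp(−0.503×2.8) = 0.1614
Solid-volume conservation: h(1−phi) = h₀(1−phi₀) ⇒ h = h₀·(1−phi₀)/(1−phi)
h = 0.094 × (1 − 0.66)/(1 − 0.1614) = 0.094 × 0.4054 = 0.0381 km

0.038 km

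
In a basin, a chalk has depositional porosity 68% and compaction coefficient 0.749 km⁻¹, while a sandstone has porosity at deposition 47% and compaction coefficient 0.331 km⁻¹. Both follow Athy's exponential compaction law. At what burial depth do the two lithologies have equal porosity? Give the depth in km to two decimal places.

Set φ₀ₐ e^(−βₐz) = φ₀ᵦ e^(−βᵦz) ⇒ ln(φ₀ₐ/φ₀ᵦ) = (βₐ − βᵦ)·z
z = ln(0.68/0.47) / (0.749 − 0.331) = 0.3694 / 0.418 = 0.884 km

0.88 km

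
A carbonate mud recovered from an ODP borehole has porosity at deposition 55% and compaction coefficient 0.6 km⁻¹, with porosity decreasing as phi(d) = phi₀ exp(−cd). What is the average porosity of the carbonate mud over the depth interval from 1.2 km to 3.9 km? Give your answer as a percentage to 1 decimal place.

⟨phi⟩ = (1/(d₂−d₁)) ∫ phi₀ e^(−cd) dd = phi₀·(e^(−c·d₁) − e^(−c·d₂)) / (c·(d₂−d₁))
e^(−0.6×1.2) = 0.4868; e^(−0.6×3.9) = 0.0963
⟨phi⟩ = 0.55 × (0.4868 − 0.0963) / (0.6 × 2.7) = 0.55 × 0.2410 = 0.1326

13.3%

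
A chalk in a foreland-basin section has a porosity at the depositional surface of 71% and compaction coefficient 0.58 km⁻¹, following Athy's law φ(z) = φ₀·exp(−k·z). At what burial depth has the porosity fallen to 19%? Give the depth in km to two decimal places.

Invert Athy's law: z = ln(φ₀/φ) / k
z = ln(0.71/0.19) / 0.58 = ln(3.737) / 0.58 = 1.3182 / 0.58 = 2.273 km

2.27 km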